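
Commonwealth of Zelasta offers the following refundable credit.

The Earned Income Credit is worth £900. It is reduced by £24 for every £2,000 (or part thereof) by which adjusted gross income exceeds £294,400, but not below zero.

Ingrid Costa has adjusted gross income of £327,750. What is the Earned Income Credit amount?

Earned Income Credit: income exceeds £294,400 by £33,350, which is 17 full-or-partial £2,000 increments; reduction = 17 × £24 = £408, leaving £492.

£492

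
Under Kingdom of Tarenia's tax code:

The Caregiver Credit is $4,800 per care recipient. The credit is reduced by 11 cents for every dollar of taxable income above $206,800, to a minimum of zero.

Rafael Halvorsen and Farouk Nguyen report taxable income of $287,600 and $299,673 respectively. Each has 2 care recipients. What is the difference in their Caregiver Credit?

$712

Rafael ($287,600): Caregiver Credit: base = 2 × $4,800 = $9,600. 11% of the $80,800 excess over $206,800 is $8,888; credit = $9,600 − $8,888 = $712.
Farouk ($299,673): Caregiver Credit: base = 2 × $4,800 = $9,600. 11% of the $92,873 excess over $206,800 is $10,216.03 ≥ base, so the credit is $0.
Difference: |$712 − $0| = $712.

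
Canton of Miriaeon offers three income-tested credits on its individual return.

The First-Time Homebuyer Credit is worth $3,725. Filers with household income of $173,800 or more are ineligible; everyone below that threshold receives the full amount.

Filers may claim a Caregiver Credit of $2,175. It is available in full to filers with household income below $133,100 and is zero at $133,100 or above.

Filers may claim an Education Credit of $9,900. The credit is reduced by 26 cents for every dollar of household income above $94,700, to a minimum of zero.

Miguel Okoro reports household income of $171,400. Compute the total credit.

First-Time Homebuyer Credit: $171,400 is below the $173,800 cutoff, so the full $3,725 applies.
Caregiver Credit: $171,400 meets or exceeds the $133,100 cutoff, so the credit is $0.
Education Credit: 26% of the $76,700 excess over $94,700 is $19,942 ≥ base, so the credit is $0.
Total: $3,725 + $0 + $0 = $3,725.

$3,725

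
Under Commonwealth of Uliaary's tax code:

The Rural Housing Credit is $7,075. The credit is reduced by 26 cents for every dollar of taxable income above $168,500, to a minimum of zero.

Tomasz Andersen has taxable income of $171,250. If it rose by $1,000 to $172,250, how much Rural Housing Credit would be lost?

At $171,250 — 26% of the $2,750 excess over $168,500 is $715; credit = $7,075 − $715 = $6,360.
At $172,250 — 26% of the $3,750 excess over $168,500 is $975; credit = $7,075 − $975 = $6,100.
Lost: $6,360 − $6,100 = $260.

$260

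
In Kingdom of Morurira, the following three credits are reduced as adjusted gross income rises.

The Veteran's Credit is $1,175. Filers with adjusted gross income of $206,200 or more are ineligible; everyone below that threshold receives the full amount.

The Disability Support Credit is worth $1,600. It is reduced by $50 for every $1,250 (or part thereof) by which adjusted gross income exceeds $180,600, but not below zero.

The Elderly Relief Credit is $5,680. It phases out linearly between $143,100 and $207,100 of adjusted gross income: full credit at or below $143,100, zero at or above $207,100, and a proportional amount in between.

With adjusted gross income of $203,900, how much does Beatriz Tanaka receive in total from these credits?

$2,109

Veteran's Credit: $203,900 is below the $206,200 cutoff, so the full $1,175 applies.
Disability Support Credit: income exceeds $180,600 by $23,300, which is 19 full-or-partial $1,250 increments; reduction = 19 × $50 = $950, leaving $650.
Elderly Relief Credit: $203,900 is $60,800 into a $64,000 phase-out range, leaving 3,200/64,000 of the credit: $5,680 × 3,200/64,000 = $284.
Total: $1,175 + $650 + $284 = $2,109.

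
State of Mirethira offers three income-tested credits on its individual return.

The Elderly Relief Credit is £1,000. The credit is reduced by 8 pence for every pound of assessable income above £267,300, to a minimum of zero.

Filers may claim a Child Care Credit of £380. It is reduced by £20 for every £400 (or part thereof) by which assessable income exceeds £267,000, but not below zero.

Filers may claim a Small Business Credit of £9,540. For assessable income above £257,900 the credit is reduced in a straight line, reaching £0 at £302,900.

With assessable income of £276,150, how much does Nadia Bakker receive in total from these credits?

Elderly Relief Credit: 8% of the £8,850 excess over £267,300 is £708; credit = £1,000 − £708 = £292.
Child Care Credit: income exceeds £267,000 by £9,150 → 23 increments × £20 = £460 ≥ base, so the credit is £0.
Small Business Credit: £276,150 is £18,250 into a £45,000 phase-out range, leaving 26,750/45,000 of the credit: £9,540 × 26,750/45,000 = £5,671.
Total: £292 + £0 + £5,671 = £5,963.

£5,963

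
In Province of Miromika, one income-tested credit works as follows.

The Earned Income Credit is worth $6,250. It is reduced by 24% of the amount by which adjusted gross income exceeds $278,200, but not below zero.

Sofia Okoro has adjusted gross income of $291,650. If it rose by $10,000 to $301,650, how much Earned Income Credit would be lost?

$2,400

At $291,650 — 24% of the $13,450 excess over $278,200 is $3,228; credit = $6,250 − $3,228 = $3,022.
At $301,650 — 24% of the $23,450 excess over $278,200 is $5,628; credit = $6,250 − $5,628 = $622.
Lost: $3,022 − $622 = $2,400.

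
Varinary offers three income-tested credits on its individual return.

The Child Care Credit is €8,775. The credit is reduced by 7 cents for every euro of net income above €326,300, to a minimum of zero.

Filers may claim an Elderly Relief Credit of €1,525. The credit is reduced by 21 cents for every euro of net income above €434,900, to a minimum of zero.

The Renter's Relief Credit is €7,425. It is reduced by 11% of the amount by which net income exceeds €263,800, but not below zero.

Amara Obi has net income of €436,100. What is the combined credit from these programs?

€2,362

Child Care Credit: 7% of the €109,800 excess over €326,300 is €7,686; credit = €8,775 − €7,686 = €1,089.
Elderly Relief Credit: 21% of the €1,200 excess over €434,900 is €252; credit = €1,525 − €252 = €1,273.
Renter's Relief Credit: 11% of the €172,300 excess over €263,800 is €18,953 ≥ base, so the credit is €0.
Total: €1,089 + €1,273 + €0 = €2,362.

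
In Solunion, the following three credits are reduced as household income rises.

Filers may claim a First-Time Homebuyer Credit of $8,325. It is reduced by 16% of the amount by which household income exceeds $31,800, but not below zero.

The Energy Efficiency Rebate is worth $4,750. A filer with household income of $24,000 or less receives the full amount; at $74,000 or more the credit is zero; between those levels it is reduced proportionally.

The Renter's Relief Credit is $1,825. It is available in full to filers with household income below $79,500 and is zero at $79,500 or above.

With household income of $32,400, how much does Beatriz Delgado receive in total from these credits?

$14,006

First-Time Homebuyer Credit: 16% of the $600 excess over $31,800 is $96; credit = $8,325 − $96 = $8,229.
Energy Efficiency Rebate: $32,400 is $8,400 into a $50,000 phase-out range, leaving 41,600/50,000 of the credit: $4,750 × 41,600/50,000 = $3,952.
Renter's Relief Credit: $32,400 is below the $79,500 cutoff, so the full $1,825 applies.
Total: $8,229 + $3,952 + $1,825 = $14,006.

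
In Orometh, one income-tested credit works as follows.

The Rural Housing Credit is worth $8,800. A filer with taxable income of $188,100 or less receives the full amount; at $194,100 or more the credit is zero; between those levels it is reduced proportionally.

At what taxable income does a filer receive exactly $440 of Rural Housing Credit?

$193,800

$440 is 440/8,800 of the full $8,800, so 8,360/8,800 of the $6,000 range has been used: income = $188,100 + $6,000 × 8,360/8,800 = $193,800.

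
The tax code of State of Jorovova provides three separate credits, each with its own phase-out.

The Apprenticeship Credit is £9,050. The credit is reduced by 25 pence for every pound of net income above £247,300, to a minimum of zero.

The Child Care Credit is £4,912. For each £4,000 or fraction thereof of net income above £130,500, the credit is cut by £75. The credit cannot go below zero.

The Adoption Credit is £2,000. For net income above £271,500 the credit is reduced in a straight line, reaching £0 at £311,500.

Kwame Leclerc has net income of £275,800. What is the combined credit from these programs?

Apprenticeship Credit: 25% of the £28,500 excess over £247,300 is £7,125; credit = £9,050 − £7,125 = £1,925.
Child Care Credit: income exceeds £130,500 by £145,300, which is 37 full-or-partial £4,000 increments; reduction = 37 × £75 = £2,775, leaving £2,137.
Adoption Credit: £275,800 is £4,300 into a £40,000 phase-out range, leaving 35,700/40,000 of the credit: £2,000 × 35,700/40,000 = £1,785.
Total: £1,925 + £2,137 + £1,785 = £5,847.

£5,847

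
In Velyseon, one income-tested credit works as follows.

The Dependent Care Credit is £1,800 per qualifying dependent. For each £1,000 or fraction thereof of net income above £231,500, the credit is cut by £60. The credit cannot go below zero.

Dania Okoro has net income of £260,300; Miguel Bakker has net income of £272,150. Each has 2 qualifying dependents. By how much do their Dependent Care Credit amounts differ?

£720

Dania (£260,300): Dependent Care Credit: base = 2 × £1,800 = £3,600. income exceeds £231,500 by £28,800, which is 29 full-or-partial £1,000 increments; reduction = 29 × £60 = £1,740, leaving £1,860.
Miguel (£272,150): Dependent Care Credit: base = 2 × £1,800 = £3,600. income exceeds £231,500 by £40,650, which is 41 full-or-partial £1,000 increments; reduction = 41 × £60 = £2,460, leaving £1,140.
Difference: |£1,860 − £1,140| = £720.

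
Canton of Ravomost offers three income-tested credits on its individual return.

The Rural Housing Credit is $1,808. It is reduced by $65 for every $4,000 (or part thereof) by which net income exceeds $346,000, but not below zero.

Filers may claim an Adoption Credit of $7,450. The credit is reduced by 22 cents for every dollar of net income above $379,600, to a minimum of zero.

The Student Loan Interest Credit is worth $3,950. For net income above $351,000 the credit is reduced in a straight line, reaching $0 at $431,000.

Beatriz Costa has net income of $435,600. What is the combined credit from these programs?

$313

Rural Housing Credit: income exceeds $346,000 by $89,600, which is 23 full-or-partial $4,000 increments; reduction = 23 × $65 = $1,495, leaving $313.
Adoption Credit: 22% of the $56,000 excess over $379,600 is $12,320 ≥ base, so the credit is $0.
Student Loan Interest Credit: $435,600 is at or above $431,000, so the credit is $0.
Total: $313 + $0 + $0 = $313.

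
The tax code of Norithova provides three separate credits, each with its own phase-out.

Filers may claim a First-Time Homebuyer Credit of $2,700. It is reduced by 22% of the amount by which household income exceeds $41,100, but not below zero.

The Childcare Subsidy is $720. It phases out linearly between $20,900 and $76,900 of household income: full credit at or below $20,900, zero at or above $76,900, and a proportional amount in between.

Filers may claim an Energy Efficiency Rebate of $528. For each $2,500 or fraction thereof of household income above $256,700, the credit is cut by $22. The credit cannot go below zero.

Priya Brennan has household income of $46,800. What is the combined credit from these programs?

First-Time Homebuyer Credit: 22% of the $5,700 excess over $41,100 is $1,254; credit = $2,700 − $1,254 = $1,446.
Childcare Subsidy: $46,800 is $25,900 into a $56,000 phase-out range, leaving 30,100/56,000 of the credit: $720 × 30,100/56,000 = $387.
Energy Efficiency Rebate: $46,800 is at or below the $256,700 threshold, so the full $528 applies.
Total: $1,446 + $387 + $528 = $2,361.

$2,361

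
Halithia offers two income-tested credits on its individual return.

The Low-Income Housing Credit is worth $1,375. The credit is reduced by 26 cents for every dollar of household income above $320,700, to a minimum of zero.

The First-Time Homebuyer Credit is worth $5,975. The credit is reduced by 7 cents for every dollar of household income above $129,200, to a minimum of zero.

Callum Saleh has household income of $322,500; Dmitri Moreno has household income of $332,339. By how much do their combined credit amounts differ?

$907

Callum ($322,500): Low-Income Housing Credit: 26% of the $1,800 excess over $320,700 is $468; credit = $1,375 − $468 = $907. First-Time Homebuyer Credit: 7% of the $193,300 excess over $129,200 is $13,531 ≥ base, so the credit is $0. total $907 + $0 = $907
Dmitri ($332,339): Low-Income Housing Credit: 26% of the $11,639 excess over $320,700 is $3,026.14 ≥ base, so the credit is $0. First-Time Homebuyer Credit: 7% of the $203,139 excess over $129,200 is $14,219.73 ≥ base, so the credit is $0. total $0 + $0 = $0
Difference: |$907 − $0| = $907.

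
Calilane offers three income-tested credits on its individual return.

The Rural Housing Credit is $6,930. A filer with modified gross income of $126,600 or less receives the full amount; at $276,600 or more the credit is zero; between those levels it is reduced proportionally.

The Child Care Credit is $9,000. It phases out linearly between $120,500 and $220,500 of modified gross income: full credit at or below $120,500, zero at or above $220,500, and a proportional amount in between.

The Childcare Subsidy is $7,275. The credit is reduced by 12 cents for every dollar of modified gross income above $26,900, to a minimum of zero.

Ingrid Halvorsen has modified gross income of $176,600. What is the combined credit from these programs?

$8,571

Rural Housing Credit: $176,600 is $50,000 into a $150,000 phase-out range, leaving 100,000/150,000 of the credit: $6,930 × 100,000/150,000 = $4,620.
Child Care Credit: $176,600 is $56,100 into a $100,000 phase-out range, leaving 43,900/100,000 of the credit: $9,000 × 43,900/100,000 = $3,951.
Childcare Subsidy: 12% of the $149,700 excess over $26,900 is $17,964 ≥ base, so the credit is $0.
Total: $4,620 + $3,951 + $0 = $8,571.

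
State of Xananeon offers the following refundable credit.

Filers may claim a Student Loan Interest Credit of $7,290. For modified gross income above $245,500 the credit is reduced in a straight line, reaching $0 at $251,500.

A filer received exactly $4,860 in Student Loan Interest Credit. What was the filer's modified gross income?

$247,500

$4,860 is 4,860/7,290 of the full $7,290, so 2,430/7,290 of the $6,000 range has been used: income = $245,500 + $6,000 × 2,430/7,290 = $247,500.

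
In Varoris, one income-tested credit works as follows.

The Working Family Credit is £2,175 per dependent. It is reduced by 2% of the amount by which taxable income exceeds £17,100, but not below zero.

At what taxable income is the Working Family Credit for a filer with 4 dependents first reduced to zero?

£452,100

Full credit = 4 × £2,175 = £8,700.
The credit falls by 2% of each pound above £17,100, so it reaches zero when the excess is £8,700 / 2% = £435,000: income = £17,100 + £435,000 = £452,100.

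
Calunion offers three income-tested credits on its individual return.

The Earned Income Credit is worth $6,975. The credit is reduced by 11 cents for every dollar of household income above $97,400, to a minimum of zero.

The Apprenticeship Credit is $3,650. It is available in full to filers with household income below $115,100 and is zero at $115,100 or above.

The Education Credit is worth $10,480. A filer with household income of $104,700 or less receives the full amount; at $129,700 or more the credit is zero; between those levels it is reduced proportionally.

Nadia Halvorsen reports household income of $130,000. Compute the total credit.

Earned Income Credit: 11% of the $32,600 excess over $97,400 is $3,586; credit = $6,975 − $3,586 = $3,389.
Apprenticeship Credit: $130,000 meets or exceeds the $115,100 cutoff, so the credit is $0.
Education Credit: $130,000 is at or above $129,700, so the credit is $0.
Total: $3,389 + $0 + $0 = $3,389.

$3,389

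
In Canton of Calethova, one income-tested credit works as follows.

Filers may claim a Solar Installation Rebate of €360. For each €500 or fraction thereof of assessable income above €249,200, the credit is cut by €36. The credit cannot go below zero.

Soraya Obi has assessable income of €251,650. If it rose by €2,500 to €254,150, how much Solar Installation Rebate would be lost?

At €251,650 — income exceeds €249,200 by €2,450, which is 5 full-or-partial €500 increments; reduction = 5 × €36 = €180, leaving €180.
At €254,150 — income exceeds €249,200 by €4,950 → 10 increments × €36 = €360 ≥ base, so the credit is €0.
Lost: €180 − €0 = €180.

€180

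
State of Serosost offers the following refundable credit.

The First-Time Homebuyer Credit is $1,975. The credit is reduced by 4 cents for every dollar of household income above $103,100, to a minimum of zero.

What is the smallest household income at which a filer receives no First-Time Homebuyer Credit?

The credit falls by 4% of each dollar above $103,100, so it reaches zero when the excess is $1,975 / 4% = $49,375: income = $103,100 + $49,375 = $152,475.

$152,475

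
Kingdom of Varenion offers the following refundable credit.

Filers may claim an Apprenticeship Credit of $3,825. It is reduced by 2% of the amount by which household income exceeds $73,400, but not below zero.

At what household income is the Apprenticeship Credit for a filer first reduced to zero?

The credit falls by 2% of each dollar above $73,400, so it reaches zero when the excess is $3,825 / 2% = $191,250: income = $73,400 + $191,250 = $264,650.

$264,650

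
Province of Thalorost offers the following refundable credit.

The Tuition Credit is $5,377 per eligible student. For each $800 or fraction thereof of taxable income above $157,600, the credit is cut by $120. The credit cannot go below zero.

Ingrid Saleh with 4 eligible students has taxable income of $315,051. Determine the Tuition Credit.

$0

Tuition Credit: base = 4 × $5,377 = $21,508. income exceeds $157,600 by $157,451 → 197 increments × $120 = $23,640 ≥ base, so the credit is $0.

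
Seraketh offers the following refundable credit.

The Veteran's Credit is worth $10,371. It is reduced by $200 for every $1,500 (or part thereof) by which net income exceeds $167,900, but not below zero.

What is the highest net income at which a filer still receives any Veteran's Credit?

After 51 increments the reduction is 51 × $200 = $10,200, leaving $171; one more increment wipes it out. Increment 51 ends at excess 51 × $1,500 = $76,500, so the highest qualifying income is $167,900 + $76,500 = $244,400.

$244,400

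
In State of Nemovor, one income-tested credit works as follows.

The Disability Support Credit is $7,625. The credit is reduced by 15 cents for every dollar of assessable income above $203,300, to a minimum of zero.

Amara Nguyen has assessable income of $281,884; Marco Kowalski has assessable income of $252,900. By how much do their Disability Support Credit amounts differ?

$185

Amara ($281,884): Disability Support Credit: 15% of the $78,584 excess over $203,300 is $11,787.60 ≥ base, so the credit is $0.
Marco ($252,900): Disability Support Credit: 15% of the $49,600 excess over $203,300 is $7,440; credit = $7,625 − $7,440 = $185.
Difference: |$0 − $185| = $185.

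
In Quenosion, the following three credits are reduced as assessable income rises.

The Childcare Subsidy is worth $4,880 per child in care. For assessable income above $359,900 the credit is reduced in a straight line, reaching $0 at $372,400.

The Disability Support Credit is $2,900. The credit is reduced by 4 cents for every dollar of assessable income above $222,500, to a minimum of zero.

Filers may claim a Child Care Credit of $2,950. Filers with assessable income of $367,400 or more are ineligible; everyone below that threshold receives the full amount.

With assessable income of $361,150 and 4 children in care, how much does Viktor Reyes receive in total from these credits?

$20,518

Childcare Subsidy: base = 4 × $4,880 = $19,520. $361,150 is $1,250 into a $12,500 phase-out range, leaving 11,250/12,500 of the credit: $19,520 × 11,250/12,500 = $17,568.
Disability Support Credit: 4% of the $138,650 excess over $222,500 is $5,546 ≥ base, so the credit is $0.
Child Care Credit: $361,150 is below the $367,400 cutoff, so the full $2,950 applies.
Total: $17,568 + $0 + $2,950 = $20,518.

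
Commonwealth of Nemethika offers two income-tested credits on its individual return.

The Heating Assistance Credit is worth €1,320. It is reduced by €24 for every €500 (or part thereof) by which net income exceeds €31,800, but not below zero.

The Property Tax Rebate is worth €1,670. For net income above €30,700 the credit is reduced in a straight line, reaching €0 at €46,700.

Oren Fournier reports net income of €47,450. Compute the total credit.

Heating Assistance Credit: income exceeds €31,800 by €15,650, which is 32 full-or-partial €500 increments; reduction = 32 × €24 = €768, leaving €552.
Property Tax Rebate: €47,450 is at or above €46,700, so the credit is €0.
Total: €552 + €0 = €552.

€552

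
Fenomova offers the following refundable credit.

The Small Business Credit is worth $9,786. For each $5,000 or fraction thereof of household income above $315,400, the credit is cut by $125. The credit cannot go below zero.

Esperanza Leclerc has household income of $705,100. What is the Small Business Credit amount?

Small Business Credit: income exceeds $315,400 by $389,700, which is 78 full-or-partial $5,000 increments; reduction = 78 × $125 = $9,750, leaving $36.

$36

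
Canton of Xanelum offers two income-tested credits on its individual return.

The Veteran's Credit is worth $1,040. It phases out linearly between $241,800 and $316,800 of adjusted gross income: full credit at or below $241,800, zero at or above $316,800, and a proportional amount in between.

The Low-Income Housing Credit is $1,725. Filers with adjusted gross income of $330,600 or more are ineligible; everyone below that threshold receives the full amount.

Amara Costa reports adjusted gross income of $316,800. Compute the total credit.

Veteran's Credit: $316,800 is at or above $316,800, so the credit is $0.
Low-Income Housing Credit: $316,800 is below the $330,600 cutoff, so the full $1,725 applies.
Total: $0 + $1,725 = $1,725.

$1,725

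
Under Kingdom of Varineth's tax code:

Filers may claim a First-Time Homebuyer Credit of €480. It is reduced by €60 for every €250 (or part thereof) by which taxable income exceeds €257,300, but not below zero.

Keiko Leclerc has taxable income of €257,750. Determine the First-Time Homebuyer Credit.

€360

First-Time Homebuyer Credit: income exceeds €257,300 by €450, which is 2 full-or-partial €250 increments; reduction = 2 × €60 = €120, leaving €360.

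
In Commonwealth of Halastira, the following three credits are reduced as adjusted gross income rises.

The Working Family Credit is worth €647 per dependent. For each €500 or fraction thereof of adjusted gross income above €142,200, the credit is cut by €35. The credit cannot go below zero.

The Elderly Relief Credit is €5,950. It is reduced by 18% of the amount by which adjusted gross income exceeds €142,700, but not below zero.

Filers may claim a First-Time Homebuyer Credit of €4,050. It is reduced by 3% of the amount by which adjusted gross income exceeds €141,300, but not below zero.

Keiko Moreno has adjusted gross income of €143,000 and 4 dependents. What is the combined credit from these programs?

Working Family Credit: base = 4 × €647 = €2,588. income exceeds €142,200 by €800, which is 2 full-or-partial €500 increments; reduction = 2 × €35 = €70, leaving €2,518.
Elderly Relief Credit: 18% of the €300 excess over €142,700 is €54; credit = €5,950 − €54 = €5,896.
First-Time Homebuyer Credit: 3% of the €1,700 excess over €141,300 is €51; credit = €4,050 − €51 = €3,999.
Total: €2,518 + €5,896 + €3,999 = €12,413.

€12,413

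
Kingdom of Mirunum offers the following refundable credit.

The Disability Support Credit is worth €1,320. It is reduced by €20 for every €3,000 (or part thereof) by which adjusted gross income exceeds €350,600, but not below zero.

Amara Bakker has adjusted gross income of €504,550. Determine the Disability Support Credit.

Disability Support Credit: income exceeds €350,600 by €153,950, which is 52 full-or-partial €3,000 increments; reduction = 52 × €20 = €1,040, leaving €280.

€280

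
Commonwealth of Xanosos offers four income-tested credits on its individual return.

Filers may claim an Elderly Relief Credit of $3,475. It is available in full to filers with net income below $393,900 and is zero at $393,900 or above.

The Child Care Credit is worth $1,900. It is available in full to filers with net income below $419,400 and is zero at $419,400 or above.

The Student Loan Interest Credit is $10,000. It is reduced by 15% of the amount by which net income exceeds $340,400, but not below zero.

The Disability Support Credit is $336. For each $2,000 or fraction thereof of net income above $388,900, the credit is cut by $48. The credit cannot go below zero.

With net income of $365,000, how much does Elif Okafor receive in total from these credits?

Elderly Relief Credit: $365,000 is below the $393,900 cutoff, so the full $3,475 applies.
Child Care Credit: $365,000 is below the $419,400 cutoff, so the full $1,900 applies.
Student Loan Interest Credit: 15% of the $24,600 excess over $340,400 is $3,690; credit = $10,000 − $3,690 = $6,310.
Disability Support Credit: $365,000 is at or below the $388,900 threshold, so the full $336 applies.
Total: $3,475 + $1,900 + $6,310 + $336 = $12,021.

$12,021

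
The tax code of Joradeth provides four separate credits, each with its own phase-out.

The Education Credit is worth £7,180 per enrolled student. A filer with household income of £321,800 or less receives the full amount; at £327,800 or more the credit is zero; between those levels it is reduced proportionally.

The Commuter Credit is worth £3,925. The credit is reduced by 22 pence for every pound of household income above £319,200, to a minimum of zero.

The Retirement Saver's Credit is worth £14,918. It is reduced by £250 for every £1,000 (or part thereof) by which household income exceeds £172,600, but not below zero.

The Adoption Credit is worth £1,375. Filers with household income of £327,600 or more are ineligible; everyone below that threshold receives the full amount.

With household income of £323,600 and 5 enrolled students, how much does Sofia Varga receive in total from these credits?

£29,462

Education Credit: base = 5 × £7,180 = £35,900. £323,600 is £1,800 into a £6,000 phase-out range, leaving 4,200/6,000 of the credit: £35,900 × 4,200/6,000 = £25,130.
Commuter Credit: 22% of the £4,400 excess over £319,200 is £968; credit = £3,925 − £968 = £2,957.
Retirement Saver's Credit: income exceeds £172,600 by £151,000 → 151 increments × £250 = £37,750 ≥ base, so the credit is £0.
Adoption Credit: £323,600 is below the £327,600 cutoff, so the full £1,375 applies.
Total: £25,130 + £2,957 + £0 + £1,375 = £29,462.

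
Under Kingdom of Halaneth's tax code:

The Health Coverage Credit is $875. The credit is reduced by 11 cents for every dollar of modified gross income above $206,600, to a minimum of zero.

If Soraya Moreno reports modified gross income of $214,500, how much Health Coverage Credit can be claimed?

$6

Health Coverage Credit: 11% of the $7,900 excess over $206,600 is $869; credit = $875 − $869 = $6.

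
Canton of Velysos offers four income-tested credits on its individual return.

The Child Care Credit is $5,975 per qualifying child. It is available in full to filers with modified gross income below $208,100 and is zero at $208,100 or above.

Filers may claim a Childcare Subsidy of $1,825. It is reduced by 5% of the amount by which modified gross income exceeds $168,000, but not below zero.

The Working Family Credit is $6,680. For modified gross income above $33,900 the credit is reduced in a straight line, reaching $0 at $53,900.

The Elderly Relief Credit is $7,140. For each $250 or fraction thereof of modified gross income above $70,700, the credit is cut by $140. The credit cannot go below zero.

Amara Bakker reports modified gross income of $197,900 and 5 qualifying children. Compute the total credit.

$30,205

Child Care Credit: base = 5 × $5,975 = $29,875. $197,900 is below the $208,100 cutoff, so the full $29,875 applies.
Childcare Subsidy: 5% of the $29,900 excess over $168,000 is $1,495; credit = $1,825 − $1,495 = $330.
Working Family Credit: $197,900 is at or above $53,900, so the credit is $0.
Elderly Relief Credit: income exceeds $70,700 by $127,200 → 509 increments × $140 = $71,260 ≥ base, so the credit is $0.
Total: $29,875 + $330 + $0 + $0 = $30,205.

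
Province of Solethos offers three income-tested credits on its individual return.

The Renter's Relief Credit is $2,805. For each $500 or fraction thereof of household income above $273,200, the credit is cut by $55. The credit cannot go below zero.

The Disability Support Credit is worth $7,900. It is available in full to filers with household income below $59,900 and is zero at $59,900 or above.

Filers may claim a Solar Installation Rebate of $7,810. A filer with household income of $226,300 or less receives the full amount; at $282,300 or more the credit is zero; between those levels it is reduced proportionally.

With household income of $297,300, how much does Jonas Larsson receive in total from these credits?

Renter's Relief Credit: income exceeds $273,200 by $24,100, which is 49 full-or-partial $500 increments; reduction = 49 × $55 = $2,695, leaving $110.
Disability Support Credit: $297,300 meets or exceeds the $59,900 cutoff, so the credit is $0.
Solar Installation Rebate: $297,300 is at or above $282,300, so the credit is $0.
Total: $110 + $0 + $0 = $110.

$110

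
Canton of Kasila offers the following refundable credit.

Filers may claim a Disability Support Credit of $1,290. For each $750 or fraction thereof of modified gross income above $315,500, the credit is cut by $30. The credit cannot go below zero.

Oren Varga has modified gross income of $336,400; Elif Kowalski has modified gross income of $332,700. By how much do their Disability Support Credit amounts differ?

$150

Oren ($336,400): Disability Support Credit: income exceeds $315,500 by $20,900, which is 28 full-or-partial $750 increments; reduction = 28 × $30 = $840, leaving $450.
Elif ($332,700): Disability Support Credit: income exceeds $315,500 by $17,200, which is 23 full-or-partial $750 increments; reduction = 23 × $30 = $690, leaving $600.
Difference: |$450 − $600| = $150.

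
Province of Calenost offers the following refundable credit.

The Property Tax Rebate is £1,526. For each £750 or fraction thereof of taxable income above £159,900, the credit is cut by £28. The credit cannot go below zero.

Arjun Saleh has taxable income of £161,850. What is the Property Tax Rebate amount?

£1,442

Property Tax Rebate: income exceeds £159,900 by £1,950, which is 3 full-or-partial £750 increments; reduction = 3 × £28 = £84, leaving £1,442.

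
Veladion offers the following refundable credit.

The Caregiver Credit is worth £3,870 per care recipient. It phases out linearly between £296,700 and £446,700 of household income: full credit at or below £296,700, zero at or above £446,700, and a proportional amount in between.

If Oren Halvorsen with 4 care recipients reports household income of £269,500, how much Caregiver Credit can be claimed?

Caregiver Credit: base = 4 × £3,870 = £15,480. £269,500 is at or below the £296,700 threshold, so the full £15,480 applies.

£15,480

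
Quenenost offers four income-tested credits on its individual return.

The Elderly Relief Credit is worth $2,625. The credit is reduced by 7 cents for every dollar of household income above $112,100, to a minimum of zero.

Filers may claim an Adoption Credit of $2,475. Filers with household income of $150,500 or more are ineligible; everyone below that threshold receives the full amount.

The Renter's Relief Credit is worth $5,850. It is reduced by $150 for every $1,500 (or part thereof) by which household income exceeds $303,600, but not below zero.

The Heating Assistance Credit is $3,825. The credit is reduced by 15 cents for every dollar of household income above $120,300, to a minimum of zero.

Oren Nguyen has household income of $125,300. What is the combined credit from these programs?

$13,101

Elderly Relief Credit: 7% of the $13,200 excess over $112,100 is $924; credit = $2,625 − $924 = $1,701.
Adoption Credit: $125,300 is below the $150,500 cutoff, so the full $2,475 applies.
Renter's Relief Credit: $125,300 is at or below the $303,600 threshold, so the full $5,850 applies.
Heating Assistance Credit: 15% of the $5,000 excess over $120,300 is $750; credit = $3,825 − $750 = $3,075.
Total: $1,701 + $2,475 + $5,850 + $3,075 = $13,101.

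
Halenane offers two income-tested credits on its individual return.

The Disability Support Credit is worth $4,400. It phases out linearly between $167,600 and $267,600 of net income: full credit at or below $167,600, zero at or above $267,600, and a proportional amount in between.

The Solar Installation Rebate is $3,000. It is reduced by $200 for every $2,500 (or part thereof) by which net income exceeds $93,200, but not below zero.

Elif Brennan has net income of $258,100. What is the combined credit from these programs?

$418

Disability Support Credit: $258,100 is $90,500 into a $100,000 phase-out range, leaving 9,500/100,000 of the credit: $4,400 × 9,500/100,000 = $418.
Solar Installation Rebate: income exceeds $93,200 by $164,900 → 66 increments × $200 = $13,200 ≥ base, so the credit is $0.
Total: $418 + $0 = $418.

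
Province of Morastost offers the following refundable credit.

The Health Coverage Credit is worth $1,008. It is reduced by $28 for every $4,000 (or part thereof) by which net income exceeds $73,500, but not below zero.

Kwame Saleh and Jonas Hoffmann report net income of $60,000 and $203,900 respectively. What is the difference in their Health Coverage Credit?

$924

Kwame ($60,000): Health Coverage Credit: $60,000 is at or below the $73,500 threshold, so the full $1,008 applies.
Jonas ($203,900): Health Coverage Credit: income exceeds $73,500 by $130,400, which is 33 full-or-partial $4,000 increments; reduction = 33 × $28 = $924, leaving $84.
Difference: |$1,008 − $84| = $924.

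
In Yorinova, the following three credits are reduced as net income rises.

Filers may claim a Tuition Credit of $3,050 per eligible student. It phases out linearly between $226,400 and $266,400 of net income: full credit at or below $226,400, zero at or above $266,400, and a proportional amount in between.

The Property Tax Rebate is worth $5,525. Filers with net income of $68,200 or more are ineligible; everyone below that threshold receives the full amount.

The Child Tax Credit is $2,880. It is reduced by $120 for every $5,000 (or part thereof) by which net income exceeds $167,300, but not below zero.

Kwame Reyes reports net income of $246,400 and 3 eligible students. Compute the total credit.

Tuition Credit: base = 3 × $3,050 = $9,150. $246,400 is $20,000 into a $40,000 phase-out range, leaving 20,000/40,000 of the credit: $9,150 × 20,000/40,000 = $4,575.
Property Tax Rebate: $246,400 meets or exceeds the $68,200 cutoff, so the credit is $0.
Child Tax Credit: income exceeds $167,300 by $79,100, which is 16 full-or-partial $5,000 increments; reduction = 16 × $120 = $1,920, leaving $960.
Total: $4,575 + $0 + $960 = $5,535.

$5,535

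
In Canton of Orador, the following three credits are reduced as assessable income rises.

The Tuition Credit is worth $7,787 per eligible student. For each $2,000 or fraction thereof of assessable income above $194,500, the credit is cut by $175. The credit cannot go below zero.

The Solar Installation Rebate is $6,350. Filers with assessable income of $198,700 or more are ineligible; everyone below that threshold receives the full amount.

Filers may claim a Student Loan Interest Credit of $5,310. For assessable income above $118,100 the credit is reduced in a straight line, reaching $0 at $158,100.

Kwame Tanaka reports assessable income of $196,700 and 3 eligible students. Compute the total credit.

$29,361

Tuition Credit: base = 3 × $7,787 = $23,361. income exceeds $194,500 by $2,200, which is 2 full-or-partial $2,000 increments; reduction = 2 × $175 = $350, leaving $23,011.
Solar Installation Rebate: $196,700 is below the $198,700 cutoff, so the full $6,350 applies.
Student Loan Interest Credit: $196,700 is at or above $158,100, so the credit is $0.
Total: $23,011 + $6,350 + $0 = $29,361.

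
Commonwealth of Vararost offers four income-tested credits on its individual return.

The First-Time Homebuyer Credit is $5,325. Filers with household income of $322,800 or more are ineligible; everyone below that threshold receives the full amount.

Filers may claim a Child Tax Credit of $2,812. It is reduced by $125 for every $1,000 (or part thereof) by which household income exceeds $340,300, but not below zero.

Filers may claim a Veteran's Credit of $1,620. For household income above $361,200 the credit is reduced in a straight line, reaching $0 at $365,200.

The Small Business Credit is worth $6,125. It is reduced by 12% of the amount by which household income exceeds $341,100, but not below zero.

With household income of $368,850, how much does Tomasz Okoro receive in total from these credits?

First-Time Homebuyer Credit: $368,850 meets or exceeds the $322,800 cutoff, so the credit is $0.
Child Tax Credit: income exceeds $340,300 by $28,550 → 29 increments × $125 = $3,625 ≥ base, so the credit is $0.
Veteran's Credit: $368,850 is at or above $365,200, so the credit is $0.
Small Business Credit: 12% of the $27,750 excess over $341,100 is $3,330; credit = $6,125 − $3,330 = $2,795.
Total: $0 + $0 + $0 + $2,795 = $2,795.

$2,795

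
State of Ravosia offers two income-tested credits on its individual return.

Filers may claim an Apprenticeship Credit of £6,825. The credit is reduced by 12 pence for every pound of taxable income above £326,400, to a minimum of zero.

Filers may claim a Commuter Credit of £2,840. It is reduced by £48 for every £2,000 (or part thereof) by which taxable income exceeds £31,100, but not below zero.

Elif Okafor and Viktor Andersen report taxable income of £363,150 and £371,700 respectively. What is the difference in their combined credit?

£1,026

Elif (£363,150): Apprenticeship Credit: 12% of the £36,750 excess over £326,400 is £4,410; credit = £6,825 − £4,410 = £2,415. Commuter Credit: income exceeds £31,100 by £332,050 → 167 increments × £48 = £8,016 ≥ base, so the credit is £0. total £2,415 + £0 = £2,415
Viktor (£371,700): Apprenticeship Credit: 12% of the £45,300 excess over £326,400 is £5,436; credit = £6,825 − £5,436 = £1,389. Commuter Credit: income exceeds £31,100 by £340,600 → 171 increments × £48 = £8,208 ≥ base, so the credit is £0. total £1,389 + £0 = £1,389
Difference: |£2,415 − £1,389| = £1,026.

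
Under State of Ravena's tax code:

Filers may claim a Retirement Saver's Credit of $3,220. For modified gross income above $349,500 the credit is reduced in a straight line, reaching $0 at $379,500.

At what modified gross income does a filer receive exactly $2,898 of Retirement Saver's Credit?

$2,898 is 2,898/3,220 of the full $3,220, so 322/3,220 of the $30,000 range has been used: income = $349,500 + $30,000 × 322/3,220 = $352,500.

$352,500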